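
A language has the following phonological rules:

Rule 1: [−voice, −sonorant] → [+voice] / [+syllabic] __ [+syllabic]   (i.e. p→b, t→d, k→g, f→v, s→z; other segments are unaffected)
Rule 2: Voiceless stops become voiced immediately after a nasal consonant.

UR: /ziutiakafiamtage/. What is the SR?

Rule 1 (intervocalic voicing): /t/ is a voiceless obstruent between vowels /u/ and /i/, so it voices to [d]. /k/ is a voiceless obstruent between vowels /a/ and /a/, so it voices to [g]. /f/ is a voiceless obstruent between vowels /a/ and /i/, so it voices to [v]. /ziutiakafiamtage/ → ziudiagaviamtage.
Rule 2 (post-nasal voicing): /t/ is a voiceless stop immediately after the nasal /m/, so it voices to [d]. /ziudiagaviamtage/ → ziudiagaviamdage.

ziudiagaviamdage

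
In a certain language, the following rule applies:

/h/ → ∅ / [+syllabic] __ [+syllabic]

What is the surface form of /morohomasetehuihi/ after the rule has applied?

moroomaseteuii

/h/ occurs between vowels /o/ and /o/, so it deletes.
/h/ occurs between vowels /e/ and /u/, so it deletes.
/h/ occurs between vowels /i/ and /i/, so it deletes.
Surface form: [moroomaseteuii].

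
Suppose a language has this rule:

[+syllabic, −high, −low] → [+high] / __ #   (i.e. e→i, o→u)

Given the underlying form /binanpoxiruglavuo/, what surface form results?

binanpoxiruglavuu

/o/ is a mid vowel in word-final position, so it raises to [u].
Surface form: [binanpoxiruglavuu].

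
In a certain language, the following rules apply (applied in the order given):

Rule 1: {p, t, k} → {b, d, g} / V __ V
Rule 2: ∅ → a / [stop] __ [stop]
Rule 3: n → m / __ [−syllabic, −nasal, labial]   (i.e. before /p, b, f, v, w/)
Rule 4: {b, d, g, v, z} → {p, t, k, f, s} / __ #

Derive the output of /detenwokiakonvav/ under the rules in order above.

dedemwogiagomvaf

Rule 1 (intervocalic voicing): /t/ is a voiceless stop between vowels /e/ and /e/, so it voices to [d]. /k/ is a voiceless stop between vowels /o/ and /i/, so it voices to [g]. /k/ is a voiceless stop between vowels /a/ and /o/, so it voices to [g]. /detenwokiakonvav/ → dedenwogiagonvav.
Rule 2 (stop-cluster a-epenthesis): no segment meets the environment; /dedenwogiagonvav/ is unchanged.
Rule 3 (nasal place assimilation): /n/ precedes the labial consonant /w/, so it assimilates in place to [m]. /n/ precedes the labial consonant /v/, so it assimilates in place to [m]. /dedenwogiagonvav/ → dedemwogiagomvav.
Rule 4 (final devoicing): /v/ is a voiced obstruent in word-final position, so it devoices to [f]. /dedemwogiagomvav/ → dedemwogiagomvaf.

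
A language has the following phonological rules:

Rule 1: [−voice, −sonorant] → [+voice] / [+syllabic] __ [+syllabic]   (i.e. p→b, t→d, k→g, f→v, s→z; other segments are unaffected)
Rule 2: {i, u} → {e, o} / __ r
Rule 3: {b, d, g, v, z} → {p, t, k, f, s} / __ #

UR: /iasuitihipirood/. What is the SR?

iazuidihiberoot

Rule 1 (intervocalic voicing): /s/ is a voiceless obstruent between vowels /a/ and /u/, so it voices to [z]. /t/ is a voiceless obstruent between vowels /i/ and /i/, so it voices to [d]. /p/ is a voiceless obstruent between vowels /i/ and /i/, so it voices to [b]. /iasuitihipirood/ → iazuidihibirood.
Rule 2 (pre-rhotic lowering): /i/ is a high vowel immediately before /r/, so it lowers to [e]. /iazuidihibirood/ → iazuidihiberood.
Rule 3 (final devoicing): /d/ is a voiced obstruent in word-final position, so it devoices to [t]. /iazuidihiberood/ → iazuidihiberoot.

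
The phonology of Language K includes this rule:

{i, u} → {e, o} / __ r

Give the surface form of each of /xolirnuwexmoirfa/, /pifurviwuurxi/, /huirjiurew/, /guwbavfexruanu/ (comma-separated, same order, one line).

/xolirnuwexmoirfa/: /i/ is a high vowel immediately before /r/, so it lowers to [e]. /i/ is a high vowel immediately before /r/, so it lowers to [e]. → [xolernuwexmoerfa].
/pifurviwuurxi/: /u/ is a high vowel immediately before /r/, so it lowers to [o]. /u/ is a high vowel immediately before /r/, so it lowers to [o]. → [piforviwuorxi].
/huirjiurew/: /i/ is a high vowel immediately before /r/, so it lowers to [e]. /u/ is a high vowel immediately before /r/, so it lowers to [o]. → [huerjiorew].
/guwbavfexruanu/: the rule's environment is not met; surfaces unchanged as [guwbavfexruanu].

xolernuwexmoerfa, piforviwuorxi, huerjiorew, guwbavfexruanu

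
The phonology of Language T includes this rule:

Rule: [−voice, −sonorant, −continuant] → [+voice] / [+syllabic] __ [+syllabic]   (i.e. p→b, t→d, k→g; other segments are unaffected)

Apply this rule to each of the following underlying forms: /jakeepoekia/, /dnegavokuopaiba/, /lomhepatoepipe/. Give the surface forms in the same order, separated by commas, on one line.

/jakeepoekia/: /k/ is a voiceless stop between vowels /a/ and /e/, so it voices to [g]. /p/ is a voiceless stop between vowels /e/ and /o/, so it voices to [b]. /k/ is a voiceless stop between vowels /e/ and /i/, so it voices to [g]. → [jageeboegia].
/dnegavokuopaiba/: /k/ is a voiceless stop between vowels /o/ and /u/, so it voices to [g]. /p/ is a voiceless stop between vowels /o/ and /a/, so it voices to [b]. → [dnegavoguobaiba].
/lomhepatoepipe/: /p/ is a voiceless stop between vowels /e/ and /a/, so it voices to [b]. /t/ is a voiceless stop between vowels /a/ and /o/, so it voices to [d]. /p/ is a voiceless stop between vowels /e/ and /i/, so it voices to [b]. /p/ is a voiceless stop between vowels /i/ and /e/, so it voices to [b]. → [lomhebadoebibe].

jageeboegia, dnegavoguobaiba, lomhebadoebibe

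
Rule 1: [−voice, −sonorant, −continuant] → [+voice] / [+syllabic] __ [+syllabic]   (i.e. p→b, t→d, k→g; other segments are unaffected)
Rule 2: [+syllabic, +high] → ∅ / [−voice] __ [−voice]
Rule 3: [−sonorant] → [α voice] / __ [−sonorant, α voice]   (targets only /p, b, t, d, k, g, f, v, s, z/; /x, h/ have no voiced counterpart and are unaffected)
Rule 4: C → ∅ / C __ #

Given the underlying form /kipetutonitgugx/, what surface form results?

kibedudonidguk

Rule 1 (intervocalic voicing): /p/ is a voiceless stop between vowels /i/ and /e/, so it voices to [b]. /t/ is a voiceless stop between vowels /e/ and /u/, so it voices to [d]. /t/ is a voiceless stop between vowels /u/ and /o/, so it voices to [d]. /kipetutonitgugx/ → kibedudonitgugx.
Rule 2 (high vowel syncope): no segment meets the environment; /kibedudonitgugx/ is unchanged.
Rule 3 (regressive voicing assimilation): /t/ precedes the voiced obstruent /g/, so it voices to [d] by assimilation. /g/ precedes the voiceless obstruent /x/, so it devoices to [k] by assimilation. /kibedudonitgugx/ → kibedudonidgukx.
Rule 4 (final cluster simplification): /x/ is the second consonant of a word-final cluster /kx/, so it deletes. /kibedudonidgukx/ → kibedudonidguk.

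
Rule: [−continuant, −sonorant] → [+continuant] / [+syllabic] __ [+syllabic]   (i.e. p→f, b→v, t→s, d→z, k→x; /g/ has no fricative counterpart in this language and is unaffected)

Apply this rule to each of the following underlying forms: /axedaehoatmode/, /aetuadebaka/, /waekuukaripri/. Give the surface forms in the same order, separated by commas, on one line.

axezaehoatmoze, aesuazevaxa, waexuuxaripri

/axedaehoatmode/: /d/ is a stop between vowels /e/ and /a/, so it spirantizes to the fricative [z]. /d/ is a stop between vowels /o/ and /e/, so it spirantizes to the fricative [z]. → [axezaehoatmoze].
/aetuadebaka/: /t/ is a stop between vowels /e/ and /u/, so it spirantizes to the fricative [s]. /d/ is a stop between vowels /a/ and /e/, so it spirantizes to the fricative [z]. /b/ is a stop between vowels /e/ and /a/, so it spirantizes to the fricative [v]. /k/ is a stop between vowels /a/ and /a/, so it spirantizes to the fricative [x]. → [aesuazevaxa].
/waekuukaripri/: /k/ is a stop between vowels /e/ and /u/, so it spirantizes to the fricative [x]. /k/ is a stop between vowels /u/ and /a/, so it spirantizes to the fricative [x]. → [waexuuxaripri].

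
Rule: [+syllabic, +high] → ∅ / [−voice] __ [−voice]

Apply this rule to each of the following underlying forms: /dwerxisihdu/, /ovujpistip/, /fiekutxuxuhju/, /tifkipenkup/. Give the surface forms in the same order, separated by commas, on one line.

dwerxshdu, ovujpstp, fiektxxhju, tfkpenkp

/dwerxisihdu/: /i/ is a high vowel flanked by voiceless consonants /x/ and /s/, so it deletes. /i/ is a high vowel flanked by voiceless consonants /s/ and /h/, so it deletes. → [dwerxshdu].
/ovujpistip/: /i/ is a high vowel flanked by voiceless consonants /p/ and /s/, so it deletes. /i/ is a high vowel flanked by voiceless consonants /t/ and /p/, so it deletes. → [ovujpstp].
/fiekutxuxuhju/: /u/ is a high vowel flanked by voiceless consonants /k/ and /t/, so it deletes. /u/ is a high vowel flanked by voiceless consonants /x/ and /x/, so it deletes. /u/ is a high vowel flanked by voiceless consonants /x/ and /h/, so it deletes. → [fiektxxhju].
/tifkipenkup/: /i/ is a high vowel flanked by voiceless consonants /t/ and /f/, so it deletes. /i/ is a high vowel flanked by voiceless consonants /k/ and /p/, so it deletes. /u/ is a high vowel flanked by voiceless consonants /k/ and /p/, so it deletes. → [tfkpenkp].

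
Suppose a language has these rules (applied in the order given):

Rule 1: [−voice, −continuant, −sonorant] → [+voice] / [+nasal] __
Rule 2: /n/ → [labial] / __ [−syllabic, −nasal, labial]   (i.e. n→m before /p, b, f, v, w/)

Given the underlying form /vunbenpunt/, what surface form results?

vumbembund

Rule 1 (post-nasal voicing): /p/ is a voiceless stop immediately after the nasal /n/, so it voices to [b]. /t/ is a voiceless stop immediately after the nasal /n/, so it voices to [d]. /vunbenpunt/ → vunbenbund.
Rule 2 (nasal place assimilation): /n/ precedes the labial consonant /b/, so it assimilates in place to [m]. /n/ precedes the labial consonant /b/, so it assimilates in place to [m]. /vunbenbund/ → vumbembund.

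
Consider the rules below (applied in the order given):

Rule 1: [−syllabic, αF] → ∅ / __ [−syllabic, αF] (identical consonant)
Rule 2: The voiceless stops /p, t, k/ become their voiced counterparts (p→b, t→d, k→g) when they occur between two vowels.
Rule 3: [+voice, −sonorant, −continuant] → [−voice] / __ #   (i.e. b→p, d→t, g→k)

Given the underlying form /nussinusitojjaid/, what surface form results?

nusinusidojait

Rule 1 (degemination): /ss/ is a geminate; the first /s/ deletes. /jj/ is a geminate; the first /j/ deletes. /nussinusitojjaid/ → nusinusitojaid.
Rule 2 (intervocalic voicing): /t/ is a voiceless stop between vowels /i/ and /o/, so it voices to [d]. /nusinusitojaid/ → nusinusidojaid.
Rule 3 (final devoicing): /d/ is a voiced stop in word-final position, so it devoices to [t]. /nusinusidojaid/ → nusinusidojait.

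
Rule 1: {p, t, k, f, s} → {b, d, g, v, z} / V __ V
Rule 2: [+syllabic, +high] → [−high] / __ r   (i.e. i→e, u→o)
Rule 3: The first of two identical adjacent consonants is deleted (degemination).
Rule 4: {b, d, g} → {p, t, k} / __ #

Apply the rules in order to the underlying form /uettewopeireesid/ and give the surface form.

uetewobeereezit

Rule 1 (intervocalic voicing): /p/ is a voiceless obstruent between vowels /o/ and /e/, so it voices to [b]. /s/ is a voiceless obstruent between vowels /e/ and /i/, so it voices to [z]. /uettewopeireesid/ → uettewobeireezid.
Rule 2 (pre-rhotic lowering): /i/ is a high vowel immediately before /r/, so it lowers to [e]. /uettewobeireezid/ → uettewobeereezid.
Rule 3 (degemination): /tt/ is a geminate; the first /t/ deletes. /uettewobeereezid/ → uetewobeereezid.
Rule 4 (final devoicing): /d/ is a voiced stop in word-final position, so it devoices to [t]. /uetewobeereezid/ → uetewobeereezit.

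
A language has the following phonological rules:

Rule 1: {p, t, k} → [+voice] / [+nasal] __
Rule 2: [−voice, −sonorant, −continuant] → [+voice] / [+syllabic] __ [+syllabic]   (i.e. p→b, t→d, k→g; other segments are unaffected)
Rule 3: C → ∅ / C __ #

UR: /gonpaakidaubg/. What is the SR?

gonbaagidaub

Rule 1 (post-nasal voicing): /p/ is a voiceless stop immediately after the nasal /n/, so it voices to [b]. /gonpaakidaubg/ → gonbaakidaubg.
Rule 2 (intervocalic voicing): /k/ is a voiceless stop between vowels /a/ and /i/, so it voices to [g]. /gonbaakidaubg/ → gonbaagidaubg.
Rule 3 (final cluster simplification): /g/ is the second consonant of a word-final cluster /bg/, so it deletes. /gonbaagidaubg/ → gonbaagidaub.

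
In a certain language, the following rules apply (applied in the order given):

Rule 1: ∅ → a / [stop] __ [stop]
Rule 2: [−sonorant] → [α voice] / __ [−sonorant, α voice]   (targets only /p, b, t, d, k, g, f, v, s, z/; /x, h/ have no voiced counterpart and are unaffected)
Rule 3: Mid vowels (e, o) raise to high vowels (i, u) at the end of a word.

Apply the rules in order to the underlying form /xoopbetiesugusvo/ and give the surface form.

xoopabetiesuguzvu

Rule 1 (stop-cluster a-epenthesis): /p/ and /b/ form a stop–stop cluster, so [a] is inserted between them. /xoopbetiesugusvo/ → xoopabetiesugusvo.
Rule 2 (regressive voicing assimilation): /s/ precedes the voiced obstruent /v/, so it voices to [z] by assimilation. /xoopabetiesugusvo/ → xoopabetiesuguzvo.
Rule 3 (final vowel raising): /o/ is a mid vowel in word-final position, so it raises to [u]. /xoopabetiesuguzvo/ → xoopabetiesuguzvu.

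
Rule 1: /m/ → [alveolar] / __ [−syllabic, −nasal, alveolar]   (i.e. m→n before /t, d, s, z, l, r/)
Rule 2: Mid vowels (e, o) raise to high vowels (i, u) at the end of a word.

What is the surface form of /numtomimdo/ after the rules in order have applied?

Rule 1 (nasal place assimilation): /m/ precedes the alveolar consonant /t/, so it assimilates in place to [n]. /m/ precedes the alveolar consonant /d/, so it assimilates in place to [n]. /numtomimdo/ → nuntomindo.
Rule 2 (final vowel raising): /o/ is a mid vowel in word-final position, so it raises to [u]. /nuntomindo/ → nuntomindu.

nuntomindu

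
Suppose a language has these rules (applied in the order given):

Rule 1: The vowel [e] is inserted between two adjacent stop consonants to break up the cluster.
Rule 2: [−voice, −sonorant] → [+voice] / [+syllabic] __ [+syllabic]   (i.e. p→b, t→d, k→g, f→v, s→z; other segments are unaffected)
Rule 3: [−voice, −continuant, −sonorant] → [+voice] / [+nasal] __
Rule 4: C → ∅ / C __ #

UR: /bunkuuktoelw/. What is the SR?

Rule 1 (stop-cluster e-epenthesis): /k/ and /t/ form a stop–stop cluster, so [e] is inserted between them. /bunkuuktoelw/ → bunkuuketoelw.
Rule 2 (intervocalic voicing): /k/ is a voiceless obstruent between vowels /u/ and /e/, so it voices to [g]. /t/ is a voiceless obstruent between vowels /e/ and /o/, so it voices to [d]. /bunkuuketoelw/ → bunkuugedoelw.
Rule 3 (post-nasal voicing): /k/ is a voiceless stop immediately after the nasal /n/, so it voices to [g]. /bunkuugedoelw/ → bunguugedoelw.
Rule 4 (final cluster simplification): /w/ is the second consonant of a word-final cluster /lw/, so it deletes. /bunguugedoelw/ → bunguugedoel.

bunguugedoel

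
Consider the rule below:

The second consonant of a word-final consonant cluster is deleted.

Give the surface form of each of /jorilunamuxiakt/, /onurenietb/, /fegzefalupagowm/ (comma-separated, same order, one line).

jorilunamuxiak, onureniet, fegzefalupagow

/jorilunamuxiakt/: /t/ is the second consonant of a word-final cluster /kt/, so it deletes. → [jorilunamuxiak].
/onurenietb/: /b/ is the second consonant of a word-final cluster /tb/, so it deletes. → [onureniet].
/fegzefalupagowm/: /m/ is the second consonant of a word-final cluster /wm/, so it deletes. → [fegzefalupagow].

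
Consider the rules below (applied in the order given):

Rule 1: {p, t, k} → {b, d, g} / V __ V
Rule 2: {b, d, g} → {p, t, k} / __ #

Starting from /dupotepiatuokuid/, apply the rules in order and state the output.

dubodebiaduoguit

Rule 1 (intervocalic voicing): /p/ is a voiceless stop between vowels /u/ and /o/, so it voices to [b]. /t/ is a voiceless stop between vowels /o/ and /e/, so it voices to [d]. /p/ is a voiceless stop between vowels /e/ and /i/, so it voices to [b]. /t/ is a voiceless stop between vowels /a/ and /u/, so it voices to [d]. /k/ is a voiceless stop between vowels /o/ and /u/, so it voices to [g]. /dupotepiatuokuid/ → dubodebiaduoguid.
Rule 2 (final devoicing): /d/ is a voiced stop in word-final position, so it devoices to [t]. /dubodebiaduoguid/ → dubodebiaduoguit.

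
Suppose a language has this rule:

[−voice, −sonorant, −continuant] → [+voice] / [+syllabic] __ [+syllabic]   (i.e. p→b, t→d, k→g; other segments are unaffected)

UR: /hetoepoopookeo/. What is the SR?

/t/ is a voiceless stop between vowels /e/ and /o/, so it voices to [d].
/p/ is a voiceless stop between vowels /e/ and /o/, so it voices to [b].
/p/ is a voiceless stop between vowels /o/ and /o/, so it voices to [b].
/k/ is a voiceless stop between vowels /o/ and /e/, so it voices to [g].
Surface form: [hedoebooboogeo].

hedoebooboogeo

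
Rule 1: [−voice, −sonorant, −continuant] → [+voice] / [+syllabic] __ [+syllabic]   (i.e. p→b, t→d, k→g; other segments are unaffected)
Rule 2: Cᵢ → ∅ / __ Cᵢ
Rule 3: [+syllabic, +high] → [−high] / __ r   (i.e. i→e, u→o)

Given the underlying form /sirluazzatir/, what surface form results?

serluazader

Rule 1 (intervocalic voicing): /t/ is a voiceless stop between vowels /a/ and /i/, so it voices to [d]. /sirluazzatir/ → sirluazzadir.
Rule 2 (degemination): /zz/ is a geminate; the first /z/ deletes. /sirluazzadir/ → sirluazadir.
Rule 3 (pre-rhotic lowering): /i/ is a high vowel immediately before /r/, so it lowers to [e]. /i/ is a high vowel immediately before /r/, so it lowers to [e]. /sirluazadir/ → serluazader.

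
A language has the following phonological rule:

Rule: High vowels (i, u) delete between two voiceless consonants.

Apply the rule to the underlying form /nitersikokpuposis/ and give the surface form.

/i/ is a high vowel flanked by voiceless consonants /s/ and /k/, so it deletes.
/u/ is a high vowel flanked by voiceless consonants /p/ and /p/, so it deletes.
/i/ is a high vowel flanked by voiceless consonants /s/ and /s/, so it deletes.
Surface form: [niterskokpposs].

niterskokpposs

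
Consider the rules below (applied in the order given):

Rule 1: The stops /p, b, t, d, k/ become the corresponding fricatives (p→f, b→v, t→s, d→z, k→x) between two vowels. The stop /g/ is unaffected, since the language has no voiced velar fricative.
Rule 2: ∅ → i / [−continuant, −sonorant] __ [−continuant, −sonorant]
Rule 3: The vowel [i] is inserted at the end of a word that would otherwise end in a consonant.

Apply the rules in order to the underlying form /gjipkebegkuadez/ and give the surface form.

gjipikevegikuazezi

Rule 1 (intervocalic spirantization): /b/ is a stop between vowels /e/ and /e/, so it spirantizes to the fricative [v]. /d/ is a stop between vowels /a/ and /e/, so it spirantizes to the fricative [z]. /gjipkebegkuadez/ → gjipkevegkuazez.
Rule 2 (stop-cluster i-epenthesis): /p/ and /k/ form a stop–stop cluster, so [i] is inserted between them. /g/ and /k/ form a stop–stop cluster, so [i] is inserted between them. /gjipkevegkuazez/ → gjipikevegikuazez.
Rule 3 (final i-epenthesis): the form ends in the consonant /z/, so [i] is inserted word-finally. /gjipikevegikuazez/ → gjipikevegikuazezi.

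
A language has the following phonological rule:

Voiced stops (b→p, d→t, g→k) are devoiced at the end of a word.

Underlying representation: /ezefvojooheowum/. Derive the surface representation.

No segment of /ezefvojooheowum/ meets the structural description of the rule, so the form surfaces unchanged.

ezefvojooheowum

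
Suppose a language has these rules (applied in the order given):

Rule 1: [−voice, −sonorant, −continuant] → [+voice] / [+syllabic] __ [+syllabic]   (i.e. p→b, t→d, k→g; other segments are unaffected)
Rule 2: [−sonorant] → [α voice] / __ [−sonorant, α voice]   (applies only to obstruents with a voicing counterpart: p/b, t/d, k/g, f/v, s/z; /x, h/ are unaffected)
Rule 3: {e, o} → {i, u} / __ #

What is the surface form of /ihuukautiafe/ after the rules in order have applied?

ihuugaudiafi

Rule 1 (intervocalic voicing): /k/ is a voiceless stop between vowels /u/ and /a/, so it voices to [g]. /t/ is a voiceless stop between vowels /u/ and /i/, so it voices to [d]. /ihuukautiafe/ → ihuugaudiafe.
Rule 2 (regressive voicing assimilation): no segment meets the environment; /ihuugaudiafe/ is unchanged.
Rule 3 (final vowel raising): /e/ is a mid vowel in word-final position, so it raises to [i]. /ihuugaudiafe/ → ihuugaudiafi.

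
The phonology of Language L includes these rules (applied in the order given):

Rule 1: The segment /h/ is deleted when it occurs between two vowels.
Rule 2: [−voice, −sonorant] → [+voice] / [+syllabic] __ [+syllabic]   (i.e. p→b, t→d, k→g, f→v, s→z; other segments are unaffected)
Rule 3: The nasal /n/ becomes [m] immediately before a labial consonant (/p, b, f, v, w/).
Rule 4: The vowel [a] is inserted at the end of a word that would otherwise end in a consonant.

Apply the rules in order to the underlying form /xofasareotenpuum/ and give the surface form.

xovazareodempuuma

Rule 1 (intervocalic h-deletion): no segment meets the environment; /xofasareotenpuum/ is unchanged.
Rule 2 (intervocalic voicing): /f/ is a voiceless obstruent between vowels /o/ and /a/, so it voices to [v]. /s/ is a voiceless obstruent between vowels /a/ and /a/, so it voices to [z]. /t/ is a voiceless obstruent between vowels /o/ and /e/, so it voices to [d]. /xofasareotenpuum/ → xovazareodenpuum.
Rule 3 (nasal place assimilation): /n/ precedes the labial consonant /p/, so it assimilates in place to [m]. /xovazareodenpuum/ → xovazareodempuum.
Rule 4 (final a-epenthesis): the form ends in the consonant /m/, so [a] is inserted word-finally. /xovazareodempuum/ → xovazareodempuuma.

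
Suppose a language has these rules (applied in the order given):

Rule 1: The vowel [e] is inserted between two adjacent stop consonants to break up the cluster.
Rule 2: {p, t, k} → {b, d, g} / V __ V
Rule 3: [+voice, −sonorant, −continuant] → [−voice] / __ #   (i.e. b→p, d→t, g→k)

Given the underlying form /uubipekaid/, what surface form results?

uubibegait

Rule 1 (stop-cluster e-epenthesis): no segment meets the environment; /uubipekaid/ is unchanged.
Rule 2 (intervocalic voicing): /p/ is a voiceless stop between vowels /i/ and /e/, so it voices to [b]. /k/ is a voiceless stop between vowels /e/ and /a/, so it voices to [g]. /uubipekaid/ → uubibegaid.
Rule 3 (final devoicing): /d/ is a voiced stop in word-final position, so it devoices to [t]. /uubibegaid/ → uubibegait.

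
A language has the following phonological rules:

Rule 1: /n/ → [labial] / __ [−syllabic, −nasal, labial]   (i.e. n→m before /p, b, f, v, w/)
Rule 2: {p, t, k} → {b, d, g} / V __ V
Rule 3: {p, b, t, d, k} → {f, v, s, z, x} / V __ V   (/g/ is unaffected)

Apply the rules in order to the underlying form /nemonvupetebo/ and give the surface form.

nemomvuvezevo

Rule 1 (nasal place assimilation): /n/ precedes the labial consonant /v/, so it assimilates in place to [m]. /nemonvupetebo/ → nemomvupetebo.
Rule 2 (intervocalic voicing): /p/ is a voiceless stop between vowels /u/ and /e/, so it voices to [b]. /t/ is a voiceless stop between vowels /e/ and /e/, so it voices to [d]. /nemomvupetebo/ → nemomvubedebo.
Rule 3 (intervocalic spirantization): /b/ is a stop between vowels /u/ and /e/, so it spirantizes to the fricative [v]. /d/ is a stop between vowels /e/ and /e/, so it spirantizes to the fricative [z]. /b/ is a stop between vowels /e/ and /o/, so it spirantizes to the fricative [v]. /nemomvubedebo/ → nemomvuvezevo.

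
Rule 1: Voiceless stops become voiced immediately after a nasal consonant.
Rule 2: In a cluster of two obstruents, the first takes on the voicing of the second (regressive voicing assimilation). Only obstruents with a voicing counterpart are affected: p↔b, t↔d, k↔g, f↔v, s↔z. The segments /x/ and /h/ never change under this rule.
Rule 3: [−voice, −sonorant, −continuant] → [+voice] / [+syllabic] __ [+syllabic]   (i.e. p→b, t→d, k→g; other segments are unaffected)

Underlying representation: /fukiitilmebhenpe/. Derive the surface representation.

fugiidilmephenbe

Rule 1 (post-nasal voicing): /p/ is a voiceless stop immediately after the nasal /n/, so it voices to [b]. /fukiitilmebhenpe/ → fukiitilmebhenbe.
Rule 2 (regressive voicing assimilation): /b/ precedes the voiceless obstruent /h/, so it devoices to [p] by assimilation. /fukiitilmebhenbe/ → fukiitilmephenbe.
Rule 3 (intervocalic voicing): /k/ is a voiceless stop between vowels /u/ and /i/, so it voices to [g]. /t/ is a voiceless stop between vowels /i/ and /i/, so it voices to [d]. /fukiitilmephenbe/ → fugiidilmephenbe.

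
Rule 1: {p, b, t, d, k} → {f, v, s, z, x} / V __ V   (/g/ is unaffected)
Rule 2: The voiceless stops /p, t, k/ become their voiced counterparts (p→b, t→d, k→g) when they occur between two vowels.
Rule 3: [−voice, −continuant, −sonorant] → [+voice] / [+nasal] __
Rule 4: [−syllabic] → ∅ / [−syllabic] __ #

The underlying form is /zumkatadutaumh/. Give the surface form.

zumgasazusaum

Rule 1 (intervocalic spirantization): /t/ is a stop between vowels /a/ and /a/, so it spirantizes to the fricative [s]. /d/ is a stop between vowels /a/ and /u/, so it spirantizes to the fricative [z]. /t/ is a stop between vowels /u/ and /a/, so it spirantizes to the fricative [s]. /zumkatadutaumh/ → zumkasazusaumh.
Rule 2 (intervocalic voicing): no segment meets the environment; /zumkasazusaumh/ is unchanged.
Rule 3 (post-nasal voicing): /k/ is a voiceless stop immediately after the nasal /m/, so it voices to [g]. /zumkasazusaumh/ → zumgasazusaumh.
Rule 4 (final cluster simplification): /h/ is the second consonant of a word-final cluster /mh/, so it deletes. /zumgasazusaumh/ → zumgasazusaum.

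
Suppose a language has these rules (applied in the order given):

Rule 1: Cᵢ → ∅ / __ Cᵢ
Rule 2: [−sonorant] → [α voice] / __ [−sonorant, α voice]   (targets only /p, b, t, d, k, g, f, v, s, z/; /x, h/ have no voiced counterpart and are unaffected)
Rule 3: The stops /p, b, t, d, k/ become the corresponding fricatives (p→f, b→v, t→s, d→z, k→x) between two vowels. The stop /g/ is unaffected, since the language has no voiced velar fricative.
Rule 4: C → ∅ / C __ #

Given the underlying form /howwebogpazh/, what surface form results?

Rule 1 (degemination): /ww/ is a geminate; the first /w/ deletes. /howwebogpazh/ → howebogpazh.
Rule 2 (regressive voicing assimilation): /g/ precedes the voiceless obstruent /p/, so it devoices to [k] by assimilation. /z/ precedes the voiceless obstruent /h/, so it devoices to [s] by assimilation. /howebogpazh/ → howebokpash.
Rule 3 (intervocalic spirantization): /b/ is a stop between vowels /e/ and /o/, so it spirantizes to the fricative [v]. /howebokpash/ → howevokpash.
Rule 4 (final cluster simplification): /h/ is the second consonant of a word-final cluster /sh/, so it deletes. /howevokpash/ → howevokpas.

howevokpas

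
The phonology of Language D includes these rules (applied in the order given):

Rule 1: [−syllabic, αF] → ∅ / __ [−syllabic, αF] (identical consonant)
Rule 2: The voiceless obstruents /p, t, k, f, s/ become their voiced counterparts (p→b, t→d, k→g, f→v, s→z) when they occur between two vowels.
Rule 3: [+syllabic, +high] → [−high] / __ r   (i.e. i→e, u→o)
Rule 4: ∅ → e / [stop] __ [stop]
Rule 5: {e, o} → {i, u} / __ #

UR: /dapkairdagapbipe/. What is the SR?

Rule 1 (degemination): no segment meets the environment; /dapkairdagapbipe/ is unchanged.
Rule 2 (intervocalic voicing): /p/ is a voiceless obstruent between vowels /i/ and /e/, so it voices to [b]. /dapkairdagapbipe/ → dapkairdagapbibe.
Rule 3 (pre-rhotic lowering): /i/ is a high vowel immediately before /r/, so it lowers to [e]. /dapkairdagapbibe/ → dapkaerdagapbibe.
Rule 4 (stop-cluster e-epenthesis): /p/ and /k/ form a stop–stop cluster, so [e] is inserted between them. /p/ and /b/ form a stop–stop cluster, so [e] is inserted between them. /dapkaerdagapbibe/ → dapekaerdagapebibe.
Rule 5 (final vowel raising): /e/ is a mid vowel in word-final position, so it raises to [i]. /dapekaerdagapebibe/ → dapekaerdagapebibi.

dapekaerdagapebibi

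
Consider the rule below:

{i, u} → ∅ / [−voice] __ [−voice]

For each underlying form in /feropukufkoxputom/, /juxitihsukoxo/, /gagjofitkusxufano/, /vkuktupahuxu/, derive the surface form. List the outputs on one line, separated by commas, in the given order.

/feropukufkoxputom/: /u/ is a high vowel flanked by voiceless consonants /p/ and /k/, so it deletes. /u/ is a high vowel flanked by voiceless consonants /k/ and /f/, so it deletes. /u/ is a high vowel flanked by voiceless consonants /p/ and /t/, so it deletes. → [feropkfkoxptom].
/juxitihsukoxo/: /i/ is a high vowel flanked by voiceless consonants /x/ and /t/, so it deletes. /i/ is a high vowel flanked by voiceless consonants /t/ and /h/, so it deletes. /u/ is a high vowel flanked by voiceless consonants /s/ and /k/, so it deletes. → [juxthskoxo].
/gagjofitkusxufano/: /i/ is a high vowel flanked by voiceless consonants /f/ and /t/, so it deletes. /u/ is a high vowel flanked by voiceless consonants /k/ and /s/, so it deletes. /u/ is a high vowel flanked by voiceless consonants /x/ and /f/, so it deletes. → [gagjoftksxfano].
/vkuktupahuxu/: /u/ is a high vowel flanked by voiceless consonants /k/ and /k/, so it deletes. /u/ is a high vowel flanked by voiceless consonants /t/ and /p/, so it deletes. /u/ is a high vowel flanked by voiceless consonants /h/ and /x/, so it deletes. → [vkktpahxu].

feropkfkoxptom, juxthskoxo, gagjoftksxfano, vkktpahxu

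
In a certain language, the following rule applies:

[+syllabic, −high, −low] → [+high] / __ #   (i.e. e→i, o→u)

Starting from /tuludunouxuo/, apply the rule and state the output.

Scanning /tuludunouxuo/: /o/ at position 8 is not in the conditioning environment; /o/ is a mid vowel in word-final position, so it raises to [u].
Result: [tuludunouxuu].

tuludunouxuu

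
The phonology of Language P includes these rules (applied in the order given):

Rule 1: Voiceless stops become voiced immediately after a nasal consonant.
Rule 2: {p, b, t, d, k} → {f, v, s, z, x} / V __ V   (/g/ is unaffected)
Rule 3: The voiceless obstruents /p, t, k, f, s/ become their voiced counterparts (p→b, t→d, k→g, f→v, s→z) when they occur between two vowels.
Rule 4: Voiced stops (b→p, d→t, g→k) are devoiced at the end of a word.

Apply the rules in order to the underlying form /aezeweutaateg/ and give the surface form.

Rule 1 (post-nasal voicing): no segment meets the environment; /aezeweutaateg/ is unchanged.
Rule 2 (intervocalic spirantization): /t/ is a stop between vowels /u/ and /a/, so it spirantizes to the fricative [s]. /t/ is a stop between vowels /a/ and /e/, so it spirantizes to the fricative [s]. /aezeweutaateg/ → aezeweusaaseg.
Rule 3 (intervocalic voicing): /s/ is a voiceless obstruent between vowels /u/ and /a/, so it voices to [z]. /s/ is a voiceless obstruent between vowels /a/ and /e/, so it voices to [z]. /aezeweusaaseg/ → aezeweuzaazeg.
Rule 4 (final devoicing): /g/ is a voiced stop in word-final position, so it devoices to [k]. /aezeweuzaazeg/ → aezeweuzaazek.

aezeweuzaazek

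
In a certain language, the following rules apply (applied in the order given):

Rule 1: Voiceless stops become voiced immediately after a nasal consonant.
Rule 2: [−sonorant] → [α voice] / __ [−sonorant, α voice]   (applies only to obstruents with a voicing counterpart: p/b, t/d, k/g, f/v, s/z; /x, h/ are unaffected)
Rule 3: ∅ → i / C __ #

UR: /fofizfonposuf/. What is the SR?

Rule 1 (post-nasal voicing): /p/ is a voiceless stop immediately after the nasal /n/, so it voices to [b]. /fofizfonposuf/ → fofizfonbosuf.
Rule 2 (regressive voicing assimilation): /z/ precedes the voiceless obstruent /f/, so it devoices to [s] by assimilation. /fofizfonbosuf/ → fofisfonbosuf.
Rule 3 (final i-epenthesis): the form ends in the consonant /f/, so [i] is inserted word-finally. /fofisfonbosuf/ → fofisfonbosufi.

fofisfonbosufi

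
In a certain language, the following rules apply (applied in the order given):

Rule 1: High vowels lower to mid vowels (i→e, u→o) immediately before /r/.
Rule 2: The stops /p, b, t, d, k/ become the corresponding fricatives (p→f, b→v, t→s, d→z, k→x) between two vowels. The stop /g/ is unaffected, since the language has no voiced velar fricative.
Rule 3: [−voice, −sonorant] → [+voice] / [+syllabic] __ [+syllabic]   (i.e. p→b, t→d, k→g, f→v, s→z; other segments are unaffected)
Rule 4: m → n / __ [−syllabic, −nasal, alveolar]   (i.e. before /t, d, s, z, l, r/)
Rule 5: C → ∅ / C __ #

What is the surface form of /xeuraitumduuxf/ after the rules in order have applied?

xeoraizunduux

Rule 1 (pre-rhotic lowering): /u/ is a high vowel immediately before /r/, so it lowers to [o]. /xeuraitumduuxf/ → xeoraitumduuxf.
Rule 2 (intervocalic spirantization): /t/ is a stop between vowels /i/ and /u/, so it spirantizes to the fricative [s]. /xeoraitumduuxf/ → xeoraisumduuxf.
Rule 3 (intervocalic voicing): /s/ is a voiceless obstruent between vowels /i/ and /u/, so it voices to [z]. /xeoraisumduuxf/ → xeoraizumduuxf.
Rule 4 (nasal place assimilation): /m/ precedes the alveolar consonant /d/, so it assimilates in place to [n]. /xeoraizumduuxf/ → xeoraizunduuxf.
Rule 5 (final cluster simplification): /f/ is the second consonant of a word-final cluster /xf/, so it deletes. /xeoraizunduuxf/ → xeoraizunduux.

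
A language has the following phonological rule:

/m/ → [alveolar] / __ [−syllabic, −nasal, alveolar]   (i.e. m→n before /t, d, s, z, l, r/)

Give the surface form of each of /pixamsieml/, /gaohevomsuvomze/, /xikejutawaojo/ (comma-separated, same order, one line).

pixansienl, gaohevonsuvonze, xikejutawaojo

/pixamsieml/: /m/ precedes the alveolar consonant /s/, so it assimilates in place to [n]. /m/ precedes the alveolar consonant /l/, so it assimilates in place to [n]. → [pixansienl].
/gaohevomsuvomze/: /m/ precedes the alveolar consonant /s/, so it assimilates in place to [n]. /m/ precedes the alveolar consonant /z/, so it assimilates in place to [n]. → [gaohevonsuvonze].
/xikejutawaojo/: the rule's environment is not met; surfaces unchanged as [xikejutawaojo].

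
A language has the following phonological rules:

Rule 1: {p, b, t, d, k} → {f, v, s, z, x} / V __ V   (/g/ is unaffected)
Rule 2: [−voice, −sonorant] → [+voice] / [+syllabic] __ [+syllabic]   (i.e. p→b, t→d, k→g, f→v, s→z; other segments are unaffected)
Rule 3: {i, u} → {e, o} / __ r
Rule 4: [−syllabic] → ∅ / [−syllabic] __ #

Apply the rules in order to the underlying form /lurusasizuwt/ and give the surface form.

loruzazizuw

Rule 1 (intervocalic spirantization): no segment meets the environment; /lurusasizuwt/ is unchanged.
Rule 2 (intervocalic voicing): /s/ is a voiceless obstruent between vowels /u/ and /a/, so it voices to [z]. /s/ is a voiceless obstruent between vowels /a/ and /i/, so it voices to [z]. /lurusasizuwt/ → luruzazizuwt.
Rule 3 (pre-rhotic lowering): /u/ is a high vowel immediately before /r/, so it lowers to [o]. /luruzazizuwt/ → loruzazizuwt.
Rule 4 (final cluster simplification): /t/ is the second consonant of a word-final cluster /wt/, so it deletes. /loruzazizuwt/ → loruzazizuw.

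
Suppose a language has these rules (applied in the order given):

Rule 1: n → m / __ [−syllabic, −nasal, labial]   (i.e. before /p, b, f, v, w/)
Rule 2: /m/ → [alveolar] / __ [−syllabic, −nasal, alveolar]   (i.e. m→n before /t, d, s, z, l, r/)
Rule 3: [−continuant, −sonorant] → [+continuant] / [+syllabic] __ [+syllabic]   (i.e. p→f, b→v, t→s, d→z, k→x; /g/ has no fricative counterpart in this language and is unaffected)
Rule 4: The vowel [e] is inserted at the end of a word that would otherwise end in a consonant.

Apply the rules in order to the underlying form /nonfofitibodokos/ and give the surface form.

Rule 1 (nasal place assimilation): /n/ precedes the labial consonant /f/, so it assimilates in place to [m]. /nonfofitibodokos/ → nomfofitibodokos.
Rule 2 (nasal place assimilation): no segment meets the environment; /nomfofitibodokos/ is unchanged.
Rule 3 (intervocalic spirantization): /t/ is a stop between vowels /i/ and /i/, so it spirantizes to the fricative [s]. /b/ is a stop between vowels /i/ and /o/, so it spirantizes to the fricative [v]. /d/ is a stop between vowels /o/ and /o/, so it spirantizes to the fricative [z]. /k/ is a stop between vowels /o/ and /o/, so it spirantizes to the fricative [x]. /nomfofitibodokos/ → nomfofisivozoxos.
Rule 4 (final e-epenthesis): the form ends in the consonant /s/, so [e] is inserted word-finally. /nomfofisivozoxos/ → nomfofisivozoxose.

nomfofisivozoxose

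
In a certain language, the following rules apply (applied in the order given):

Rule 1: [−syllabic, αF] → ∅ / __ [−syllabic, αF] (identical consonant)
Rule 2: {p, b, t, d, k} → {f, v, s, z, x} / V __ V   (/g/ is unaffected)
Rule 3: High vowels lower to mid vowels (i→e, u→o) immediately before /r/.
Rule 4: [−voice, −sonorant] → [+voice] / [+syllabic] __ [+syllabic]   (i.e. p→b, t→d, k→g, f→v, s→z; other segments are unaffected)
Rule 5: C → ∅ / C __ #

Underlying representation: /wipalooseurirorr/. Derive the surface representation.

wivaloozeoreror

Rule 1 (degemination): /rr/ is a geminate; the first /r/ deletes. /wipalooseurirorr/ → wipalooseuriror.
Rule 2 (intervocalic spirantization): /p/ is a stop between vowels /i/ and /a/, so it spirantizes to the fricative [f]. /wipalooseuriror/ → wifalooseuriror.
Rule 3 (pre-rhotic lowering): /u/ is a high vowel immediately before /r/, so it lowers to [o]. /i/ is a high vowel immediately before /r/, so it lowers to [e]. /wifalooseuriror/ → wifalooseoreror.
Rule 4 (intervocalic voicing): /f/ is a voiceless obstruent between vowels /i/ and /a/, so it voices to [v]. /s/ is a voiceless obstruent between vowels /o/ and /e/, so it voices to [z]. /wifalooseoreror/ → wivaloozeoreror.
Rule 5 (final cluster simplification): no segment meets the environment; /wivaloozeoreror/ is unchanged.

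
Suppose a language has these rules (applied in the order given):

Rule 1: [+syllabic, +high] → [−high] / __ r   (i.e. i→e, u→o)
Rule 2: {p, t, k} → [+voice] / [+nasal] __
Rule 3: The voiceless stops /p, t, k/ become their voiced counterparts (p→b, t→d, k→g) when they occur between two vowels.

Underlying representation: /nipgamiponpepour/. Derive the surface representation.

Rule 1 (pre-rhotic lowering): /u/ is a high vowel immediately before /r/, so it lowers to [o]. /nipgamiponpepour/ → nipgamiponpepoor.
Rule 2 (post-nasal voicing): /p/ is a voiceless stop immediately after the nasal /n/, so it voices to [b]. /nipgamiponpepoor/ → nipgamiponbepoor.
Rule 3 (intervocalic voicing): /p/ is a voiceless stop between vowels /i/ and /o/, so it voices to [b]. /p/ is a voiceless stop between vowels /e/ and /o/, so it voices to [b]. /nipgamiponbepoor/ → nipgamibonbeboor.

nipgamibonbeboor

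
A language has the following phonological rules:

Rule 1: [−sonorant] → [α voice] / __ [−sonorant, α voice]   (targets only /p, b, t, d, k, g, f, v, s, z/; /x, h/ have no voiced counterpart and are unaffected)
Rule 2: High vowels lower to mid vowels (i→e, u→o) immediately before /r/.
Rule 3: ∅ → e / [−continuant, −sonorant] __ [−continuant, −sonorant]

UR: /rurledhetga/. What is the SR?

Rule 1 (regressive voicing assimilation): /d/ precedes the voiceless obstruent /h/, so it devoices to [t] by assimilation. /t/ precedes the voiced obstruent /g/, so it voices to [d] by assimilation. /rurledhetga/ → rurlethedga.
Rule 2 (pre-rhotic lowering): /u/ is a high vowel immediately before /r/, so it lowers to [o]. /rurlethedga/ → rorlethedga.
Rule 3 (stop-cluster e-epenthesis): /d/ and /g/ form a stop–stop cluster, so [e] is inserted between them. /rorlethedga/ → rorlethedega.

rorlethedega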